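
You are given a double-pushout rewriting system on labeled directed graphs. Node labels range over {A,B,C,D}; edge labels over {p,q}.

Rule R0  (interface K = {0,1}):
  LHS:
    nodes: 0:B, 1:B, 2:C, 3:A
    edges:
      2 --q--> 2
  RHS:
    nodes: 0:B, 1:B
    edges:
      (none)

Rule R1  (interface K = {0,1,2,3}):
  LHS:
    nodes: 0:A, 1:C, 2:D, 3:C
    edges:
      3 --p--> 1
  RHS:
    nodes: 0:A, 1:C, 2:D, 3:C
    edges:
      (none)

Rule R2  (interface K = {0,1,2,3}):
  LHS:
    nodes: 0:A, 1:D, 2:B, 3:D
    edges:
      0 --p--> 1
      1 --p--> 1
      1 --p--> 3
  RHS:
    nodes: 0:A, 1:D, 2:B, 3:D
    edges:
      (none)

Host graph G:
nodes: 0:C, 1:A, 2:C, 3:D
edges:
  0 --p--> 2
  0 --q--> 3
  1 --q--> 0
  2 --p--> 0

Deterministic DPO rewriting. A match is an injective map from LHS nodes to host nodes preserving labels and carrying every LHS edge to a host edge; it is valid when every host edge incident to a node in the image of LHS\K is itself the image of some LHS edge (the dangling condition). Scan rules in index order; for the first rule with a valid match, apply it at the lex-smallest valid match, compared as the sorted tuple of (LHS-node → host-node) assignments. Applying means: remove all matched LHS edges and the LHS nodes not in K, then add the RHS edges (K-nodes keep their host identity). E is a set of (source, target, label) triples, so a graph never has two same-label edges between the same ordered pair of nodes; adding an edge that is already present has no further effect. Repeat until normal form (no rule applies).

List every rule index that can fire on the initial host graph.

R0: no valid match — LHS pattern not found
R1: 2 valid matches — {0↦1, 1↦0, 2↦3, 3↦2}, {0↦1, 1↦2, 2↦3, 3↦0}
R2: no valid match — LHS pattern not found

Answer: [R1]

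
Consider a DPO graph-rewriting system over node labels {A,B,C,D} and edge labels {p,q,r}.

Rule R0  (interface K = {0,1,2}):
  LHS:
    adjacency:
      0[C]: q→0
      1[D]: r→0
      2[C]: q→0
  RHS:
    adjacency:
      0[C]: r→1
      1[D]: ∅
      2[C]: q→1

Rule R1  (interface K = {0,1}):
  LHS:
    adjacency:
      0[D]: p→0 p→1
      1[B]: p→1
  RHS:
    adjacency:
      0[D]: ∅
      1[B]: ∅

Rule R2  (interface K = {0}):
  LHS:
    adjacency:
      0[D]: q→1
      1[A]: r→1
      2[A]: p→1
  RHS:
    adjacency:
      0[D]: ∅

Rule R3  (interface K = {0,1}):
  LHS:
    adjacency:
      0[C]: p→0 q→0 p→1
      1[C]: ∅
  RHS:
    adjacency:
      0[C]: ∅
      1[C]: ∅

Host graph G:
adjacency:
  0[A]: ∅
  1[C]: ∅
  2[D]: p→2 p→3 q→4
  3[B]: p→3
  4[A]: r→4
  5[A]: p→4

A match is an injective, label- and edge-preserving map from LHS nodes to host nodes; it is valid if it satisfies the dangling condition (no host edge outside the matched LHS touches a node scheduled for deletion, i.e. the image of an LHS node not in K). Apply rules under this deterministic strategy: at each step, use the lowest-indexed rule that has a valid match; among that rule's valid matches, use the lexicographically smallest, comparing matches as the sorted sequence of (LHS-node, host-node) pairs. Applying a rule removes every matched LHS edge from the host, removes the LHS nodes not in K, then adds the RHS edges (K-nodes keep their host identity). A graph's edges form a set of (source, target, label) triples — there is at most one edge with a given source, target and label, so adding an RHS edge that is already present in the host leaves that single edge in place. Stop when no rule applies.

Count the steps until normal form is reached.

start.  V:6 E:6  edges: 2-p->2 2-p->3 2-q->4 3-p->3 4-r->4 5-p->4
1. fire R1 via {0↦2, 1↦3}  →  V:6 E:3  edges: 2-q->4 4-r->4 5-p->4
2. fire R2 via {0↦2, 1↦4, 2↦5}  →  V:4 E:0  edges: ∅
halt: no rule applies after step 2

Answer: 2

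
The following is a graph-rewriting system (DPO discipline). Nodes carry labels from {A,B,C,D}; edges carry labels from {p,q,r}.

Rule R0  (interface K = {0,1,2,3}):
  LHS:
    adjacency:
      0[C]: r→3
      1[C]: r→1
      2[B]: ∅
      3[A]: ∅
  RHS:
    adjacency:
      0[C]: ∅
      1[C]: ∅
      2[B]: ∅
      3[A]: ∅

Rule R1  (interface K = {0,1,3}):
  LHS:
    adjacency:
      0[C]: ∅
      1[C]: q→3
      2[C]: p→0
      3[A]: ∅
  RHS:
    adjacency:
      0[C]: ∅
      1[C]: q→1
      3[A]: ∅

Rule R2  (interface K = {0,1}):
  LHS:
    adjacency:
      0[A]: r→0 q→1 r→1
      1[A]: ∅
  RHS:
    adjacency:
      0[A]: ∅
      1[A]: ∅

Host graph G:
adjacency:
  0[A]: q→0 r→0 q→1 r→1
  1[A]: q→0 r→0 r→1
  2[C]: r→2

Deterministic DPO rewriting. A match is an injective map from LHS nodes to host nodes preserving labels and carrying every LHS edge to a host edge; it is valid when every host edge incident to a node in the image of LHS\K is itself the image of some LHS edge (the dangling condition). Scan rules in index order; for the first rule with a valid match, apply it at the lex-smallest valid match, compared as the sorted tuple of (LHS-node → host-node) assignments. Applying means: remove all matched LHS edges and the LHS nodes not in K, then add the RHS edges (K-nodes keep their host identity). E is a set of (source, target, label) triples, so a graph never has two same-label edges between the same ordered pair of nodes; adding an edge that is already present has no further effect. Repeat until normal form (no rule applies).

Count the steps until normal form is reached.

[0] host  ⇒  3 nodes, 8 edges  {0-q->0 0-r->0 0-q->1 0-r->1 1-q->0 1-r->0 1-r->1 2-r->2}
[1] R2 @ {0↦0, 1↦1}  ⇒  3 nodes, 5 edges  {0-q->0 1-q->0 1-r->0 1-r->1 2-r->2}
[2] R2 @ {0↦1, 1↦0}  ⇒  3 nodes, 2 edges  {0-q->0 2-r->2}
halt: no rule applies after step 2

Answer: 2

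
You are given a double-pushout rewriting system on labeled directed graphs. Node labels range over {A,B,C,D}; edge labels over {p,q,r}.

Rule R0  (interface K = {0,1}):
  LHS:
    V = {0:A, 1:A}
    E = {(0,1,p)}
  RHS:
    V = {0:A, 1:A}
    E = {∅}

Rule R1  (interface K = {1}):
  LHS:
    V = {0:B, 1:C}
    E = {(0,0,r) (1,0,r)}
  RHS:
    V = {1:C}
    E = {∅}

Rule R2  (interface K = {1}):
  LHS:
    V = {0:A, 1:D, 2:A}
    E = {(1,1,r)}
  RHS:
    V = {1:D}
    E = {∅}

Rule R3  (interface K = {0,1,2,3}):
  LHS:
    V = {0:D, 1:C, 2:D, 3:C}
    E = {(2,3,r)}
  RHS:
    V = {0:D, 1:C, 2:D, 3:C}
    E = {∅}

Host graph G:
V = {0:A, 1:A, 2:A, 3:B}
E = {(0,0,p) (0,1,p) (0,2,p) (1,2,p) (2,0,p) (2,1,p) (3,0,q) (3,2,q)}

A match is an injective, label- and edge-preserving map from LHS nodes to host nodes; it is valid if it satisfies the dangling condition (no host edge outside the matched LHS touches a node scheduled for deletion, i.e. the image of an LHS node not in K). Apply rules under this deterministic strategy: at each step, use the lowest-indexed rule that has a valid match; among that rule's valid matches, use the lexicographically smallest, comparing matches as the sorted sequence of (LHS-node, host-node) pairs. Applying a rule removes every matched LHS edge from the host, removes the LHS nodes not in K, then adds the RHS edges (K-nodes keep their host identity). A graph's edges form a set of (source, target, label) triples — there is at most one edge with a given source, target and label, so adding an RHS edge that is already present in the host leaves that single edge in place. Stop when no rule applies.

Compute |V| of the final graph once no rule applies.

initial: |V|=4 |E|=8  E = 0-p->0 0-p->1 0-p->2 1-p->2 2-p->0 2-p->1 3-q->0 3-q->2
step 1: apply R0 at {0↦0, 1↦1}  → |V|=4 |E|=7  E = 0-p->0 0-p->2 1-p->2 2-p->0 2-p->1 3-q->0 3-q->2
step 2: apply R0 at {0↦0, 1↦2}  → |V|=4 |E|=6  E = 0-p->0 1-p->2 2-p->0 2-p->1 3-q->0 3-q->2
step 3: apply R0 at {0↦1, 1↦2}  → |V|=4 |E|=5  E = 0-p->0 2-p->0 2-p->1 3-q->0 3-q->2
step 4: apply R0 at {0↦2, 1↦0}  → |V|=4 |E|=4  E = 0-p->0 2-p->1 3-q->0 3-q->2
step 5: apply R0 at {0↦2, 1↦1}  → |V|=4 |E|=3  E = 0-p->0 3-q->0 3-q->2
halt: no rule applies after step 5
NF nodes: {0:A, 1:A, 2:A, 3:B}

Answer: 4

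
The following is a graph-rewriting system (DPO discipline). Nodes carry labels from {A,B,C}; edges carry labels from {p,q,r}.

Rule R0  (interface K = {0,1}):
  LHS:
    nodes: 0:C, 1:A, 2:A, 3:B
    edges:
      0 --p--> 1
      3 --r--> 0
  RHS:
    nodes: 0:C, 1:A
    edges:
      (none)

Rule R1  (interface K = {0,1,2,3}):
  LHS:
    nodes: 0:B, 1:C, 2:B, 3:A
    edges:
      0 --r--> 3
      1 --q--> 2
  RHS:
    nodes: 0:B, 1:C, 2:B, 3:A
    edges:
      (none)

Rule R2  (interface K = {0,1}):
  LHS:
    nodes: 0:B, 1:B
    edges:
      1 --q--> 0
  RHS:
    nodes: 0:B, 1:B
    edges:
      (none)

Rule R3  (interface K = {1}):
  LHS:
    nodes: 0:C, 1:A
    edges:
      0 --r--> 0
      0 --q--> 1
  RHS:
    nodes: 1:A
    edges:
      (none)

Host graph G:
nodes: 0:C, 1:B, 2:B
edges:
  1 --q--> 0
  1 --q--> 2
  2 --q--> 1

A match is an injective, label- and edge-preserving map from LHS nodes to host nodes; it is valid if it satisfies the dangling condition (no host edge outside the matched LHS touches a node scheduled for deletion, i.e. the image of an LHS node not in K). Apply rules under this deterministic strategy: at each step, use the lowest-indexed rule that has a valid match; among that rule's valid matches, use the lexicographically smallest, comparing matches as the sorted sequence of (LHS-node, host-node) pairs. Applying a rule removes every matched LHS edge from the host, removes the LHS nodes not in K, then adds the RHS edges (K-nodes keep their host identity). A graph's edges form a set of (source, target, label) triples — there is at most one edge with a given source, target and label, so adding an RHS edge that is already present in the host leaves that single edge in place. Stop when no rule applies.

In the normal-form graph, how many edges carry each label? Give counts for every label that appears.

Answer: q:1

Steps:
start.  V:3 E:3  edges: 1-q->0 1-q->2 2-q->1
1. fire R2 via {0↦1, 1↦2}  →  V:3 E:2  edges: 1-q->0 1-q->2
2. fire R2 via {0↦2, 1↦1}  →  V:3 E:1  edges: 1-q->0
final graph: no rule applies after step 2
NF edges: [(1, 0, 'q')]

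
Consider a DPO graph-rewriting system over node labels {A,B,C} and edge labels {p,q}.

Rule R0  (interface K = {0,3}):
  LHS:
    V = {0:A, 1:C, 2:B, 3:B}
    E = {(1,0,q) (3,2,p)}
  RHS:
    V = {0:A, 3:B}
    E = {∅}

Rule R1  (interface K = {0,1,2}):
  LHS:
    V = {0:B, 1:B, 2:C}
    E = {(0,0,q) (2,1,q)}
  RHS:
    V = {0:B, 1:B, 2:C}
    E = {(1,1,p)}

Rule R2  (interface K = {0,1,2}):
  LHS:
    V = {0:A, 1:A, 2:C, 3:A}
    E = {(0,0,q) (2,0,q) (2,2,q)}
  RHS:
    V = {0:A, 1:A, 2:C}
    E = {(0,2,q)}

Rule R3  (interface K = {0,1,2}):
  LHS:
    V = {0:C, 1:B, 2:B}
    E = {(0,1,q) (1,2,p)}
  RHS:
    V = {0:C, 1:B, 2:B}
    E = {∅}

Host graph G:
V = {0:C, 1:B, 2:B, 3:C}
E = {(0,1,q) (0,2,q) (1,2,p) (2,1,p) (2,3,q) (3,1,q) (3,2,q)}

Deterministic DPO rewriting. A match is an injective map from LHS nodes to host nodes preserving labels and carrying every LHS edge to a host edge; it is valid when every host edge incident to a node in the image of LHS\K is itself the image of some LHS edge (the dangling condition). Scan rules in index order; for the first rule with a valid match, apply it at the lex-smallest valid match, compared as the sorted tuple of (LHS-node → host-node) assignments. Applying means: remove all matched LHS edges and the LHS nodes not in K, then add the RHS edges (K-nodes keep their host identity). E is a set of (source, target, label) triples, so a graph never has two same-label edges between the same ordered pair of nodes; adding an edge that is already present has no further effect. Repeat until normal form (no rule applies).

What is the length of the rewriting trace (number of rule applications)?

Answer: 2

Steps:
initial: |V|=4 |E|=7  E = 0-q->1 0-q->2 1-p->2 2-p->1 2-q->3 3-q->1 3-q->2
step 1: apply R3 at {0↦0, 1↦1, 2↦2}  → |V|=4 |E|=5  E = 0-q->2 2-p->1 2-q->3 3-q->1 3-q->2
step 2: apply R3 at {0↦0, 1↦2, 2↦1}  → |V|=4 |E|=3  E = 2-q->3 3-q->1 3-q->2
halt: no rule applies after step 2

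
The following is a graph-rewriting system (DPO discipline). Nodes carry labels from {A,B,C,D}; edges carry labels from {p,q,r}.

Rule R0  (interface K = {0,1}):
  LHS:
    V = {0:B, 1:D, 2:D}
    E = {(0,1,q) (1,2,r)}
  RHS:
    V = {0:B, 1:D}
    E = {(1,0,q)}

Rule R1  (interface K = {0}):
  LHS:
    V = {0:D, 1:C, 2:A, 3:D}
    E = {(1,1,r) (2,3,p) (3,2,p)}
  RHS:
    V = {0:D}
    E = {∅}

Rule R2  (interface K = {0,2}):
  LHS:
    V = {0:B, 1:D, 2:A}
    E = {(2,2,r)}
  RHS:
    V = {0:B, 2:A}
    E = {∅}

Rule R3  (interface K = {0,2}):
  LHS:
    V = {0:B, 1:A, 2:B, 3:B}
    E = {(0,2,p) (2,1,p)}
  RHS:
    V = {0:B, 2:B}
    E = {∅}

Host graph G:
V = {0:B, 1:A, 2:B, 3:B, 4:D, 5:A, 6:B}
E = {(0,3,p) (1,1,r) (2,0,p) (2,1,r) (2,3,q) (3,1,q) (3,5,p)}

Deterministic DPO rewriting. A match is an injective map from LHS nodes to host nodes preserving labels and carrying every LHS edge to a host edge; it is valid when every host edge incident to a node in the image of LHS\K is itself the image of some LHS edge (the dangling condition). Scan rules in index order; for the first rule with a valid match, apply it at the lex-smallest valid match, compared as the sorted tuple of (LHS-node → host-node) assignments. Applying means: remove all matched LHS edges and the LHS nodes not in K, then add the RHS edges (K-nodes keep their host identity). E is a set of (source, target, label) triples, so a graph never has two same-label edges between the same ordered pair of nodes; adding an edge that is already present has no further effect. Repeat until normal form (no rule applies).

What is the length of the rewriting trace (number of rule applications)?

[0] host  ⇒  7 nodes, 7 edges  {0-p->3 1-r->1 2-p->0 2-r->1 2-q->3 3-q->1 3-p->5}
[1] R2 @ {0↦0, 1↦4, 2↦1}  ⇒  6 nodes, 6 edges  {0-p->3 2-p->0 2-r->1 2-q->3 3-q->1 3-p->5}
[2] R3 @ {0↦0, 1↦5, 2↦3, 3↦6}  ⇒  4 nodes, 4 edges  {2-p->0 2-r->1 2-q->3 3-q->1}
final graph: no rule applies after step 2

Answer: 2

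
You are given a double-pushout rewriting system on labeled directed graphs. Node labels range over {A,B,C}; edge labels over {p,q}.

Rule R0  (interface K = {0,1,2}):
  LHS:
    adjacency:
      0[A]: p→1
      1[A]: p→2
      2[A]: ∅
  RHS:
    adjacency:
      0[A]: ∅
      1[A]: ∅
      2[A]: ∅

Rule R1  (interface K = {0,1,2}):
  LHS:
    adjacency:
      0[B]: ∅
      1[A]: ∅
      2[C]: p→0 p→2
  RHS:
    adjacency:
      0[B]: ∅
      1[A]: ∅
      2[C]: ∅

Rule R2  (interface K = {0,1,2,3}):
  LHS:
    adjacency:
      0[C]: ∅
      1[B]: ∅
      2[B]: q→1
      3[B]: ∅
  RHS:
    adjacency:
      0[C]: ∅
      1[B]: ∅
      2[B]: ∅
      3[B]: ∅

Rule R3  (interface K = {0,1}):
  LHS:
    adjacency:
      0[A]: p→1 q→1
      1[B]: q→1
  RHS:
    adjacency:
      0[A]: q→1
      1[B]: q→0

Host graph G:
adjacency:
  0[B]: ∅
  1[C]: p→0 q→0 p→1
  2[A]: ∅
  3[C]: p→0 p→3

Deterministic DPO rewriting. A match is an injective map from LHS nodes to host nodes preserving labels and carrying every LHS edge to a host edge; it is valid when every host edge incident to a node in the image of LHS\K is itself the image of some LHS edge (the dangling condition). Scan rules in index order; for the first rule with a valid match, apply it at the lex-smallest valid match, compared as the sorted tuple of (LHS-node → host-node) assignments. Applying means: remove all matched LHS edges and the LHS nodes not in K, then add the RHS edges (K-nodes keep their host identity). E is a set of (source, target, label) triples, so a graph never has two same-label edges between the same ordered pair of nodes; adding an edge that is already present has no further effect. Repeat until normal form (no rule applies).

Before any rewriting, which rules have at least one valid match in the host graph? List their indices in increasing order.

R0: no valid match — LHS pattern not found
R1: 2 valid matches — {0↦0, 1↦2, 2↦1}, {0↦0, 1↦2, 2↦3}
R2: no valid match — LHS pattern not found
R3: no valid match — LHS pattern not found

Answer: [R1]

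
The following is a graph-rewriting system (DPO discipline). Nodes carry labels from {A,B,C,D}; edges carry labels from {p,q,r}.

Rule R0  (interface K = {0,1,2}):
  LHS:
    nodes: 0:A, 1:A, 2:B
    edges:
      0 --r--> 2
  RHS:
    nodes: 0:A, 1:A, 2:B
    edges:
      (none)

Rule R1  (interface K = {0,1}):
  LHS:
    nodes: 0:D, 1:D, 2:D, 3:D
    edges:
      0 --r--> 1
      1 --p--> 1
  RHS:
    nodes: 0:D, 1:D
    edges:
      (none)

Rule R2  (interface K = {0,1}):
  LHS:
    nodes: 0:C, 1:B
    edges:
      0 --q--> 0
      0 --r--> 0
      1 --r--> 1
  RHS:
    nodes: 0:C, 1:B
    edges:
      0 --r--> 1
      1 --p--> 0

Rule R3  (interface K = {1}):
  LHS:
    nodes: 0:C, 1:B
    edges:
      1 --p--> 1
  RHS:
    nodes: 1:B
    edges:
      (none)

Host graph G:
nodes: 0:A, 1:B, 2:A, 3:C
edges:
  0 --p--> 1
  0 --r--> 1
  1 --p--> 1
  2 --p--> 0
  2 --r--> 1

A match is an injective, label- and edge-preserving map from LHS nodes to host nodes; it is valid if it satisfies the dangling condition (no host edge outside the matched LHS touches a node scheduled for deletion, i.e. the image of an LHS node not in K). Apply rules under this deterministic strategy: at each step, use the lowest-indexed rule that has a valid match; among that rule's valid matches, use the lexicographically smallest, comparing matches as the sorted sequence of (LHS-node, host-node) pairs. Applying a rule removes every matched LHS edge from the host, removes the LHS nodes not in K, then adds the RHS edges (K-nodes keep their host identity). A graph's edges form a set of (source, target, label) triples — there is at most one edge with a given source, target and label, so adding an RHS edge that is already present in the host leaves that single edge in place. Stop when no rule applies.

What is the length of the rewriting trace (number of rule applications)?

Answer: 3

Rewrite trace:
[0] host  ⇒  4 nodes, 5 edges  {0-p->1 0-r->1 1-p->1 2-p->0 2-r->1}
[1] R0 @ {0↦0, 1↦2, 2↦1}  ⇒  4 nodes, 4 edges  {0-p->1 1-p->1 2-p->0 2-r->1}
[2] R0 @ {0↦2, 1↦0, 2↦1}  ⇒  4 nodes, 3 edges  {0-p->1 1-p->1 2-p->0}
[3] R3 @ {0↦3, 1↦1}  ⇒  3 nodes, 2 edges  {0-p->1 2-p->0}
normal form: no rule applies after step 3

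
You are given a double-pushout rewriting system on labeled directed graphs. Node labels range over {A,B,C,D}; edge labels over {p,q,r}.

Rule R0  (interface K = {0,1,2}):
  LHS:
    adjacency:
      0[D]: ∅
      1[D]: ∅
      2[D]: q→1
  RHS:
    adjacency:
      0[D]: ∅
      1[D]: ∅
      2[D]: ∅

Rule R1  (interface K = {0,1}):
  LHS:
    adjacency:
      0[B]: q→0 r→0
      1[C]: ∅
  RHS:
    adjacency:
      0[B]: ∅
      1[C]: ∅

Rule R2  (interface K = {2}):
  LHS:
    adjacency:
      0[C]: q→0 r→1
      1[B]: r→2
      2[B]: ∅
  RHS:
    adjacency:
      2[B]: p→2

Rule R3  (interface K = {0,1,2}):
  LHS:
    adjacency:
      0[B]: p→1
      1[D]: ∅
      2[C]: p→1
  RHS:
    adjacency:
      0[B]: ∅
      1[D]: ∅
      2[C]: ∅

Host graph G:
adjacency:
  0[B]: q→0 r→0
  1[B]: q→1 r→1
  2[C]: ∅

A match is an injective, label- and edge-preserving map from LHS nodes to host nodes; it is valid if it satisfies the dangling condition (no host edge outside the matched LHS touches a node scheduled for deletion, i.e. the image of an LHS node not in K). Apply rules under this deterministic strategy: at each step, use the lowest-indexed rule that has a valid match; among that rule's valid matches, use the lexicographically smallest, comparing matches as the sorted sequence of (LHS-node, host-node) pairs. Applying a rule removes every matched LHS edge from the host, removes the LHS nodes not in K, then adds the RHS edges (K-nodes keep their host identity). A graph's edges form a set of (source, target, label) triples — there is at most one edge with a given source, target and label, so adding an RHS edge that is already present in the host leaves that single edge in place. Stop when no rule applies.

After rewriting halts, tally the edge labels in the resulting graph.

initial: |V|=3 |E|=4  E = 0-q->0 0-r->0 1-q->1 1-r->1
step 1: apply R1 at {0↦0, 1↦2}  → |V|=3 |E|=2  E = 1-q->1 1-r->1
step 2: apply R1 at {0↦1, 1↦2}  → |V|=3 |E|=0  E = ∅
final graph: no rule applies after step 2
NF edges: []

Answer: (no edges)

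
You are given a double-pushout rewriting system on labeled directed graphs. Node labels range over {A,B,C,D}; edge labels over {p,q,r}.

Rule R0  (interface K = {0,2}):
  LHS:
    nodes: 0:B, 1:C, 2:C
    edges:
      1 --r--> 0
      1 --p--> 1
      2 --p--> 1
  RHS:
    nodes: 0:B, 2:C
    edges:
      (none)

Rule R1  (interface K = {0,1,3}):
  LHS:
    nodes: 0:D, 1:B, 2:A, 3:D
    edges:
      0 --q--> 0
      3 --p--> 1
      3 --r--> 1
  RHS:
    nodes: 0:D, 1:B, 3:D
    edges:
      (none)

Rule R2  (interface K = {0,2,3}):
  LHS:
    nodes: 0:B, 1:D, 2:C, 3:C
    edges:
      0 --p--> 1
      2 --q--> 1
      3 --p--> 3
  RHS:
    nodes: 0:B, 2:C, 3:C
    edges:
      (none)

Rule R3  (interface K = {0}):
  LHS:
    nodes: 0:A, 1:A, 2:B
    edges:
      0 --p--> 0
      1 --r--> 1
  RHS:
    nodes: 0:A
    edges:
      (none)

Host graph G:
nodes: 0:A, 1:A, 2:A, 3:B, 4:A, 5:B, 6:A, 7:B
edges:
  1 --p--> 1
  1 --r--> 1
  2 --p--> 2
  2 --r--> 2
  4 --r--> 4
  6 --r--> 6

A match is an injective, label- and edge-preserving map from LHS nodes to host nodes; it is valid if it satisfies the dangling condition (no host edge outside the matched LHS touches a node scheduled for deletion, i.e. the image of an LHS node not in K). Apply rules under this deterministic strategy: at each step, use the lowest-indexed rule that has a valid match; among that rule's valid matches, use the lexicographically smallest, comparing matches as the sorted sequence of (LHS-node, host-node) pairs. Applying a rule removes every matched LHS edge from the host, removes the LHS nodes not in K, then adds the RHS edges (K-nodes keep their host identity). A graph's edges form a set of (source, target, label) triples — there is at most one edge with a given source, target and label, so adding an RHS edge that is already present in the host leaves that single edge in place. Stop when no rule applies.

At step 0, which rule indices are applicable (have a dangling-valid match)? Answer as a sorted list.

R0: no valid match — LHS pattern not found
R1: no valid match — LHS pattern not found
R2: no valid match — LHS pattern not found
R3: 12 valid matches — {0↦1, 1↦4, 2↦3}, {0↦1, 1↦4, 2↦5}, {0↦1, 1↦4, 2↦7} (+9 more)

Answer: [R3]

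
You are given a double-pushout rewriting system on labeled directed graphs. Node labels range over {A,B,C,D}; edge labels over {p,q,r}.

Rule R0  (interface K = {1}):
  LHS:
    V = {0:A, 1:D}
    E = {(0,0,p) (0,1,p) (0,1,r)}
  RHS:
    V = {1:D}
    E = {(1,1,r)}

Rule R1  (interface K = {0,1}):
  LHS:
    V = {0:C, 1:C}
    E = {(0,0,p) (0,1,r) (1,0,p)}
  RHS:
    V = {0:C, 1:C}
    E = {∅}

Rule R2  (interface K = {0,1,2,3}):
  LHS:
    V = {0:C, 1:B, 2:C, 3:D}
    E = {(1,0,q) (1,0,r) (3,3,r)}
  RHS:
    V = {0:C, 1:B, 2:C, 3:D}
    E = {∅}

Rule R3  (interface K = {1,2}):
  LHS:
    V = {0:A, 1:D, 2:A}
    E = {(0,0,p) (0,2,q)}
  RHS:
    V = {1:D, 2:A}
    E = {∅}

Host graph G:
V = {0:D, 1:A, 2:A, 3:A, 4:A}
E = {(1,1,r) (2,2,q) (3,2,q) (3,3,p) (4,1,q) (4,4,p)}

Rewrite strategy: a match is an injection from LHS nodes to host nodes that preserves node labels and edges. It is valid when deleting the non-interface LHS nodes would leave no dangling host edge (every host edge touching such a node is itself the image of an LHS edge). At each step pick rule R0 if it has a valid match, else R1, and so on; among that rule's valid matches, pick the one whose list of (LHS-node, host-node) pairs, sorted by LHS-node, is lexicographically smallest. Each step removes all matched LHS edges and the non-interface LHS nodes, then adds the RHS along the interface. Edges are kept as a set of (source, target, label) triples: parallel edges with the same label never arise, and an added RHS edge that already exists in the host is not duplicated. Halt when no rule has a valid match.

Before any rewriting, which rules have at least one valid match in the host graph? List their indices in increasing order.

Answer: [R3]

Derivation:
R0: no valid match — LHS pattern not found
R1: no valid match — LHS pattern not found
R2: no valid match — LHS pattern not found
R3: 2 valid matches — {0↦3, 1↦0, 2↦2}, {0↦4, 1↦0, 2↦1}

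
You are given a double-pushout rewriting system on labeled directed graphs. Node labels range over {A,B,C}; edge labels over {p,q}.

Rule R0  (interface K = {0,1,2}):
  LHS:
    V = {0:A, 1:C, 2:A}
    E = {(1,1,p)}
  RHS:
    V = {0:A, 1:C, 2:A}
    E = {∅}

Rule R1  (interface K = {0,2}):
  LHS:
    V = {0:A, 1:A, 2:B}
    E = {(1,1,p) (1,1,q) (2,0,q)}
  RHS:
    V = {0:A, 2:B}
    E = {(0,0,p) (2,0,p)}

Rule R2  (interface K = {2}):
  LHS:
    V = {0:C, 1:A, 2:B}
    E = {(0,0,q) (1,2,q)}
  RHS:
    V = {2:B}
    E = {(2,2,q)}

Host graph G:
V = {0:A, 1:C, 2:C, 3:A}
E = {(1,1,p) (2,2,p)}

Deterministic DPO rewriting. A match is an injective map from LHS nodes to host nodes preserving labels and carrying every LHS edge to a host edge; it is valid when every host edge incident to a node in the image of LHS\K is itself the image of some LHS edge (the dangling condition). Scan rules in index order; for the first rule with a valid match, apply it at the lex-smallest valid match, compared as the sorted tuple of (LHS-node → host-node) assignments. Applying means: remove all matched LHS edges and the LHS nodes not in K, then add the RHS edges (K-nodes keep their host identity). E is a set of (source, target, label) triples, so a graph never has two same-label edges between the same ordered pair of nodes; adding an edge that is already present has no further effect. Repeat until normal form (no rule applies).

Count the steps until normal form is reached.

initial: |V|=4 |E|=2  E = 1-p->1 2-p->2
step 1: apply R0 at {0↦0, 1↦1, 2↦3}  → |V|=4 |E|=1  E = 2-p->2
step 2: apply R0 at {0↦0, 1↦2, 2↦3}  → |V|=4 |E|=0  E = ∅
normal form: no rule applies after step 2

Answer: 2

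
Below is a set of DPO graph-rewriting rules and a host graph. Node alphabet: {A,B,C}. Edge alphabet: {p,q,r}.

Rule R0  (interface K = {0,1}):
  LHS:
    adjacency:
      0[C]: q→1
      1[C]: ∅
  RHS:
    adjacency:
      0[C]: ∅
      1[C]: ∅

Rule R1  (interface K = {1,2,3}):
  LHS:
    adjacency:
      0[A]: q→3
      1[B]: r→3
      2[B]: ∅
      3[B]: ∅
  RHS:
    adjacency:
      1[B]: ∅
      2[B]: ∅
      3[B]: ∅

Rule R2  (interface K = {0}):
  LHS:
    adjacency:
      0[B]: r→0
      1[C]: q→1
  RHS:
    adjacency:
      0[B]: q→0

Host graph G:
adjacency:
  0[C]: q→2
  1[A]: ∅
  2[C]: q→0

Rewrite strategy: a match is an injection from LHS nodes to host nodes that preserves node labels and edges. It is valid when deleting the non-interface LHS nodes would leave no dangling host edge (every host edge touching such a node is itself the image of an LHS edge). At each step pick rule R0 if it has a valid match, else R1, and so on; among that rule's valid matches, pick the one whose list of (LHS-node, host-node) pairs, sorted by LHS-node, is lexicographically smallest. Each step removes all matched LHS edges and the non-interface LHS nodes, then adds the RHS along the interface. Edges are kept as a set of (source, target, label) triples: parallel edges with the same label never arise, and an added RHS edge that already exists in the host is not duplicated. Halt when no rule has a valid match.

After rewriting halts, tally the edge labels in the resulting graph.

start.  V:3 E:2  edges: 0-q->2 2-q->0
1. fire R0 via {0↦0, 1↦2}  →  V:3 E:1  edges: 2-q->0
2. fire R0 via {0↦2, 1↦0}  →  V:3 E:0  edges: ∅
halt: no rule applies after step 2
NF edges: []

Answer: (no edges)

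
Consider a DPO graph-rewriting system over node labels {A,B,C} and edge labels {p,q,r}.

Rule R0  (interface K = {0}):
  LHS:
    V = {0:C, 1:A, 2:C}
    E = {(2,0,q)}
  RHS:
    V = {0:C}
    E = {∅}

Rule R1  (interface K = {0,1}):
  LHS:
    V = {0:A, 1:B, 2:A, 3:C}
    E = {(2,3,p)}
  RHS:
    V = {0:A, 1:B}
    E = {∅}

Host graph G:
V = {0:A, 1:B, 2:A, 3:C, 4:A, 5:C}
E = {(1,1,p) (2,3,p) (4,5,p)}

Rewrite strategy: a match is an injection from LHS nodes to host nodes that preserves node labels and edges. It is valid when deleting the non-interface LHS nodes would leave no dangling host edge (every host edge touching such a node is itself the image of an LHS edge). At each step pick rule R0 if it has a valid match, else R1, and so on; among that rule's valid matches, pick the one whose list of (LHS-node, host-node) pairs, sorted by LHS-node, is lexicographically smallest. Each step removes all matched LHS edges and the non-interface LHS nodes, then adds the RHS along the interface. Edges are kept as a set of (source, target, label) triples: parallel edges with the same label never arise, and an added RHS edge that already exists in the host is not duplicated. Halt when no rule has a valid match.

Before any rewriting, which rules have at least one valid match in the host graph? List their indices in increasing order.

Answer: [R1]

Rewrite trace:
R0: no valid match — LHS pattern not found
R1: 4 valid matches — {0↦0, 1↦1, 2↦2, 3↦3}, {0↦0, 1↦1, 2↦4, 3↦5}, {0↦2, 1↦1, 2↦4, 3↦5} (+1 more)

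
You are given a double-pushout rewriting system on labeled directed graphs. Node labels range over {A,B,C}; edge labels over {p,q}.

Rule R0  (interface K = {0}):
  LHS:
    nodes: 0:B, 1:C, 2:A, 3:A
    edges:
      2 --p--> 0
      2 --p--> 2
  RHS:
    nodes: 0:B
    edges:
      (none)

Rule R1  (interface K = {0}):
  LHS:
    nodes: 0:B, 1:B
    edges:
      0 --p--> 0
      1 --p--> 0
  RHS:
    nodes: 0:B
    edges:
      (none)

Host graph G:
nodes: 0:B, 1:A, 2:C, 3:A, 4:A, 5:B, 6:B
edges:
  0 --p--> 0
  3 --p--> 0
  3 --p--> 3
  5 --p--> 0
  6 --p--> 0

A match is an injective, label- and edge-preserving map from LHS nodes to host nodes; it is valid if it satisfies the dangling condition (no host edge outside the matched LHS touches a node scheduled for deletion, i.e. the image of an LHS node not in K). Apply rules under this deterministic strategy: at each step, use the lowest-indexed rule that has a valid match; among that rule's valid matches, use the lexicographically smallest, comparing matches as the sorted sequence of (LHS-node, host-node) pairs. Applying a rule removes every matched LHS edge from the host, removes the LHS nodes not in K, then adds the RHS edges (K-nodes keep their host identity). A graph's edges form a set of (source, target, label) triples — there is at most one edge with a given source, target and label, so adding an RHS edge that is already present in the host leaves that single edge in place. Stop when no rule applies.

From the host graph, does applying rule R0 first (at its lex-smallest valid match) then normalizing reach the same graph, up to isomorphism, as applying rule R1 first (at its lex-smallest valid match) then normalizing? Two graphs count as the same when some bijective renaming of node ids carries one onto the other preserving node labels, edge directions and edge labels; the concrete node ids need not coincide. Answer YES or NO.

Answer: YES

Derivation:
branch R0-first: apply at {0↦0, 1↦2, 2↦3, 3↦1} → |E|=3, then 1 more step(s) → NF |V|=3 |E|=1 V={0:B, 4:A, 6:B} E=6-p->0
branch R1-first: apply at {0↦0, 1↦5} → |E|=3, then 1 more step(s) → NF |V|=3 |E|=1 V={0:B, 4:A, 6:B} E=6-p->0
graphs isomorphic (equal up to label-preserving node renaming)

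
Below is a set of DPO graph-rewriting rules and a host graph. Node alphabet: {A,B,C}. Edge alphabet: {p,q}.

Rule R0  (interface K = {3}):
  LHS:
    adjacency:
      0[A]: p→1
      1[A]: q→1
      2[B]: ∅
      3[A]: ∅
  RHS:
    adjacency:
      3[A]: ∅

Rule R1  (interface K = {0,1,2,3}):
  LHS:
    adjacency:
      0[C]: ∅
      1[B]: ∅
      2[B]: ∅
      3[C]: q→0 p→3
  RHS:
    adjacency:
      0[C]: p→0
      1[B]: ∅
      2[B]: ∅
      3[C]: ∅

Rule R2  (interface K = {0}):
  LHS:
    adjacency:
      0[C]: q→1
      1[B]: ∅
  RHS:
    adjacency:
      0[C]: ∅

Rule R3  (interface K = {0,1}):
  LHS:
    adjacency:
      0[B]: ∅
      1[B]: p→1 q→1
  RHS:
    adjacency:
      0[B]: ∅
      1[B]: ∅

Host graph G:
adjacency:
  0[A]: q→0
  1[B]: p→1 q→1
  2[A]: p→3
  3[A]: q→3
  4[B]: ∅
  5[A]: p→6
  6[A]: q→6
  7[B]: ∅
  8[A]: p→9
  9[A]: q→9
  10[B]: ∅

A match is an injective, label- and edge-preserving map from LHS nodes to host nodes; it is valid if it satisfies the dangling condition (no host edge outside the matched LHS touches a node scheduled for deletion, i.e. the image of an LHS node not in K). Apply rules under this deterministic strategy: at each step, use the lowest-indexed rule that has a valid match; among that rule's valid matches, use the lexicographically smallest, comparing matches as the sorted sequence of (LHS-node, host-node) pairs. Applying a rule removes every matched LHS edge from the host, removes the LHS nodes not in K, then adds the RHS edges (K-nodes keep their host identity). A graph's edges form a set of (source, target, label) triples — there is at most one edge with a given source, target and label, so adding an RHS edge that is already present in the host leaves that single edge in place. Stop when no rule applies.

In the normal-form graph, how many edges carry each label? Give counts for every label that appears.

initial: |V|=11 |E|=9  E = 0-q->0 1-p->1 1-q->1 2-p->3 3-q->3 5-p->6 6-q->6 8-p->9 9-q->9
step 1: apply R0 at {0↦2, 1↦3, 2↦4, 3↦0}  → |V|=8 |E|=7  E = 0-q->0 1-p->1 1-q->1 5-p->6 6-q->6 8-p->9 9-q->9
step 2: apply R0 at {0↦5, 1↦6, 2↦7, 3↦0}  → |V|=5 |E|=5  E = 0-q->0 1-p->1 1-q->1 8-p->9 9-q->9
step 3: apply R0 at {0↦8, 1↦9, 2↦10, 3↦0}  → |V|=2 |E|=3  E = 0-q->0 1-p->1 1-q->1
halt: no rule applies after step 3
NF edges: [(0, 0, 'q'), (1, 1, 'p'), (1, 1, 'q')]

Answer: p:1 q:2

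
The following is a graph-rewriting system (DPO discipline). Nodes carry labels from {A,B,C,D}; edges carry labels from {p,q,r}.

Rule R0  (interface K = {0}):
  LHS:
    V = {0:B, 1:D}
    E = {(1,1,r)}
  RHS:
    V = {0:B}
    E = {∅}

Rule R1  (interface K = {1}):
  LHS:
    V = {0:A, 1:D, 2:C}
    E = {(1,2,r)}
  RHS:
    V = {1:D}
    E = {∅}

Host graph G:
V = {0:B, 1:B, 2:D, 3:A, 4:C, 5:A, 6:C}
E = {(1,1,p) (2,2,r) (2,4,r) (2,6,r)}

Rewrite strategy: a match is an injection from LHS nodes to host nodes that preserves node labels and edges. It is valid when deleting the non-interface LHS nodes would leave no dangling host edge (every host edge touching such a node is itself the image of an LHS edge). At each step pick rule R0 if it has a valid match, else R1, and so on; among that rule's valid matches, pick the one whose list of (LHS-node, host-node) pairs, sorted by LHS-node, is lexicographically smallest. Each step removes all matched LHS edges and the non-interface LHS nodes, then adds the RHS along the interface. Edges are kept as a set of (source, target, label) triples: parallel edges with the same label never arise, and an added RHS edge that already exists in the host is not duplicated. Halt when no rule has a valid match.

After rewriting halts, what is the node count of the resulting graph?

Answer: 2

Steps:
start.  V:7 E:4  edges: 1-p->1 2-r->2 2-r->4 2-r->6
1. fire R1 via {0↦3, 1↦2, 2↦4}  →  V:5 E:3  edges: 1-p->1 2-r->2 2-r->6
2. fire R1 via {0↦5, 1↦2, 2↦6}  →  V:3 E:2  edges: 1-p->1 2-r->2
3. fire R0 via {0↦0, 1↦2}  →  V:2 E:1  edges: 1-p->1
normal form: no rule applies after step 3
NF nodes: {0:B, 1:B}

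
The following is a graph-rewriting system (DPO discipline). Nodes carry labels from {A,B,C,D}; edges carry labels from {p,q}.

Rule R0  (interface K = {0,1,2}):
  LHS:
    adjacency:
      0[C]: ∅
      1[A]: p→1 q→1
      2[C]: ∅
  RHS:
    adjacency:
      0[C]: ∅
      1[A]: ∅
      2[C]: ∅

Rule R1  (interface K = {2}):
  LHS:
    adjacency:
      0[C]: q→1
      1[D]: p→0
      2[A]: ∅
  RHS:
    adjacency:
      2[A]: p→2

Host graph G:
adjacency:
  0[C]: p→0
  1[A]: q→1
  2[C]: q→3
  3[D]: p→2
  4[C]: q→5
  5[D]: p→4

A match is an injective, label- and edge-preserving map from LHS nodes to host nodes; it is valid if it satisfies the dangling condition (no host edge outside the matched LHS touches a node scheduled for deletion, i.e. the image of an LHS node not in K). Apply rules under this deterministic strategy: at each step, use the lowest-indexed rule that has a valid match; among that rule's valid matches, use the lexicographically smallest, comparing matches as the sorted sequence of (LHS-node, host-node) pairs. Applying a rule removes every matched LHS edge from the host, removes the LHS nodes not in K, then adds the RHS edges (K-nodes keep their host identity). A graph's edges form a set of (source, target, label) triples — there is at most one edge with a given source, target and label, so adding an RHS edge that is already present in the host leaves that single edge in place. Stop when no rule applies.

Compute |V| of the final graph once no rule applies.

initial: |V|=6 |E|=6  E = 0-p->0 1-q->1 2-q->3 3-p->2 4-q->5 5-p->4
step 1: apply R1 at {0↦2, 1↦3, 2↦1}  → |V|=4 |E|=5  E = 0-p->0 1-p->1 1-q->1 4-q->5 5-p->4
step 2: apply R0 at {0↦0, 1↦1, 2↦4}  → |V|=4 |E|=3  E = 0-p->0 4-q->5 5-p->4
step 3: apply R1 at {0↦4, 1↦5, 2↦1}  → |V|=2 |E|=2  E = 0-p->0 1-p->1
normal form: no rule applies after step 3
NF nodes: {0:C, 1:A}

Answer: 2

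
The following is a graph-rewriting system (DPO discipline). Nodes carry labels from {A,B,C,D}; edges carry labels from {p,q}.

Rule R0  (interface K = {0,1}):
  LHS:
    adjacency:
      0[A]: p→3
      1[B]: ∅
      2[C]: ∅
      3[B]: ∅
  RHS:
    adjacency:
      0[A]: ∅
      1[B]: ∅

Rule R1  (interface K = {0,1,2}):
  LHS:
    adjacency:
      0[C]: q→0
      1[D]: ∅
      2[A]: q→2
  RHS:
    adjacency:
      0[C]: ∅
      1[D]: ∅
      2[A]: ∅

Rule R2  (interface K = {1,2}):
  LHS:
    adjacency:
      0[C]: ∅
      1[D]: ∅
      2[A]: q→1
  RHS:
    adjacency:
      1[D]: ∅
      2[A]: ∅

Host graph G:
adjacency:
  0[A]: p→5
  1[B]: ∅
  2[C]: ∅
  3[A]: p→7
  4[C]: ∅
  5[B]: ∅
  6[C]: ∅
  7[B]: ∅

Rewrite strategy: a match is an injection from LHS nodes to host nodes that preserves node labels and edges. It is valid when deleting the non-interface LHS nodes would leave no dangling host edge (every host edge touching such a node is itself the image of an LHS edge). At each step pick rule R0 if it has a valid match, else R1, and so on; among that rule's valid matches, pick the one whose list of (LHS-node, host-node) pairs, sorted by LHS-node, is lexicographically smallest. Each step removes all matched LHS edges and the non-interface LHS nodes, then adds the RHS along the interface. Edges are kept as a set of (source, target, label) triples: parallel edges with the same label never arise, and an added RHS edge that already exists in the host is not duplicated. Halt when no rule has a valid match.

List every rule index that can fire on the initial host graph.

Answer: [R0]

Rewrite trace:
R0: 12 valid matches — {0↦0, 1↦1, 2↦2, 3↦5}, {0↦0, 1↦1, 2↦4, 3↦5}, {0↦0, 1↦1, 2↦6, 3↦5} (+9 more)
R1: no valid match — LHS pattern not found
R2: no valid match — LHS pattern not found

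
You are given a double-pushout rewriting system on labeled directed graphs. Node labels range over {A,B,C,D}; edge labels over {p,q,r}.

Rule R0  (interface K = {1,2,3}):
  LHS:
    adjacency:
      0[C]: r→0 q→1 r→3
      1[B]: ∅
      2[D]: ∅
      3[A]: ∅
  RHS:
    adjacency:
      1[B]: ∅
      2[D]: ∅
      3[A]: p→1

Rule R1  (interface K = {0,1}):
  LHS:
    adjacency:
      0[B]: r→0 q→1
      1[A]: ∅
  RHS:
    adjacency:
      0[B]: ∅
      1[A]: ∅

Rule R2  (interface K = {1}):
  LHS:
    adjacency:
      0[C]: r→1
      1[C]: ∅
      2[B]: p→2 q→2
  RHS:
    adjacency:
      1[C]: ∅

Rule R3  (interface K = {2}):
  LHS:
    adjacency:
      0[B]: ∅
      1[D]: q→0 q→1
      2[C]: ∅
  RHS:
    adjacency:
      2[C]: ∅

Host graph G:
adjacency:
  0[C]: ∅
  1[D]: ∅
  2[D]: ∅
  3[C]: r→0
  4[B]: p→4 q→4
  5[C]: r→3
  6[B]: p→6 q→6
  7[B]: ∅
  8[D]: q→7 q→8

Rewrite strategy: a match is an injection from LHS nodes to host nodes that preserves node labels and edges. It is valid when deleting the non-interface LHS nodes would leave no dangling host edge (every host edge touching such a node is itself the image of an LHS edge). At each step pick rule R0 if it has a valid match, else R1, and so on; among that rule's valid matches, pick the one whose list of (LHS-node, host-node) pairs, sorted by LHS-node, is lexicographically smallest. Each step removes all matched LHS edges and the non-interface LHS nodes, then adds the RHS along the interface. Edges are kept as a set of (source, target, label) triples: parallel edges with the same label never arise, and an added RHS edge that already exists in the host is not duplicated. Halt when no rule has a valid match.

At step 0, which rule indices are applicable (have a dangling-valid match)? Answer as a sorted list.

Answer: [R2,R3]

Rewrite trace:
R0: no valid match — LHS pattern not found
R1: no valid match — LHS pattern not found
R2: 2 valid matches — {0↦5, 1↦3, 2↦4}, {0↦5, 1↦3, 2↦6}
R3: 3 valid matches — {0↦7, 1↦8, 2↦0}, {0↦7, 1↦8, 2↦3}, {0↦7, 1↦8, 2↦5}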